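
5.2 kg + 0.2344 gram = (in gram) 5200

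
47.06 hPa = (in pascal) 4706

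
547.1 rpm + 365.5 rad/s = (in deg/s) 2.422e+04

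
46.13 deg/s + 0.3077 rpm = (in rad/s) 0.8373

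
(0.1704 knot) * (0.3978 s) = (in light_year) 3.686e-18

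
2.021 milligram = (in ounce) 7.129e-05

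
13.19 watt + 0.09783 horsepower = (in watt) 86.14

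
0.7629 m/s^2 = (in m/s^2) 0.7629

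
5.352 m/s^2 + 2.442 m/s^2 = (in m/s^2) 7.794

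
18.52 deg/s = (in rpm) 3.087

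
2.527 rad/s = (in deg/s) 144.8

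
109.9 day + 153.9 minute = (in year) 0.3014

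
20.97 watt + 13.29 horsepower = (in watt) 9931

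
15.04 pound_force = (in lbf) 15.04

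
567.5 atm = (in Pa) 5.75e+07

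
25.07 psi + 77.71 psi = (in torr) 5315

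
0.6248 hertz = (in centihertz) 62.48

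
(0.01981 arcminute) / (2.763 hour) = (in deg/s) 3.319e-08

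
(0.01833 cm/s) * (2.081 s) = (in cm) 0.03814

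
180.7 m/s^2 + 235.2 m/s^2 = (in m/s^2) 415.9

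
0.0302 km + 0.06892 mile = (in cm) 1.411e+04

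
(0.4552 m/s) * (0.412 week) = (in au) 7.582e-07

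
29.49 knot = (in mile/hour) 33.94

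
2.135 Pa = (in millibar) 0.02135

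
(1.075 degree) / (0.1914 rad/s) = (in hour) 2.723e-05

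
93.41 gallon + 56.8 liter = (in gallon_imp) 90.27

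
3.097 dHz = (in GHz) 3.097e-10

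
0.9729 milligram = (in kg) 9.729e-07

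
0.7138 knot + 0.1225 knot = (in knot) 0.8363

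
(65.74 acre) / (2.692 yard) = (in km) 108.1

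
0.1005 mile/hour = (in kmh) 0.1617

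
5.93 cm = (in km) 5.93e-05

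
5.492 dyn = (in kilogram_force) 5.6e-06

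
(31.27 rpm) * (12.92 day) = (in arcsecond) 7.54e+11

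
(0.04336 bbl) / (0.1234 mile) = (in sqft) 0.0003736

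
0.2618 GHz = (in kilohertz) 2.618e+05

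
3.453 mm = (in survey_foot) 0.01133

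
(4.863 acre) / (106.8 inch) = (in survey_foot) 2.38e+04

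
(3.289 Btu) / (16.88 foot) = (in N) 674.5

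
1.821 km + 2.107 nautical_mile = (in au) 3.826e-08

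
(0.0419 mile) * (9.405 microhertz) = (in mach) 1.863e-06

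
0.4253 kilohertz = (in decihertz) 4253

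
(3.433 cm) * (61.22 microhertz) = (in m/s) 2.102e-06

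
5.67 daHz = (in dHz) 567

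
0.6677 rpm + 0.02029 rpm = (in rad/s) 0.07205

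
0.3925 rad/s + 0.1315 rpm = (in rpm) 3.88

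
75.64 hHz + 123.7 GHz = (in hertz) 1.237e+11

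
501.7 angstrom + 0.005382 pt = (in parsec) 6.316e-23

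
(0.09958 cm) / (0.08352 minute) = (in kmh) 0.0007154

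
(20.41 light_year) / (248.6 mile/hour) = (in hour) 4.826e+11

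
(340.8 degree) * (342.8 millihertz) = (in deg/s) 116.8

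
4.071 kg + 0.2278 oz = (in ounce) 143.8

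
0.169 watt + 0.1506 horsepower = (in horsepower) 0.1508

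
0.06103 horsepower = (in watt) 45.51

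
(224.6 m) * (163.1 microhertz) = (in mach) 0.0001076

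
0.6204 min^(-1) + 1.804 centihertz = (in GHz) 2.838e-11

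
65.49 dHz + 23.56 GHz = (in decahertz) 2.356e+09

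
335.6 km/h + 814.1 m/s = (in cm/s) 9.073e+04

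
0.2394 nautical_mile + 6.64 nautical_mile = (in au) 8.517e-08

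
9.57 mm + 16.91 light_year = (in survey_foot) 5.249e+17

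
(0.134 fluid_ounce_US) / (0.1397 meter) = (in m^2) 2.837e-05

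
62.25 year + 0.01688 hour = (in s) 1.963e+09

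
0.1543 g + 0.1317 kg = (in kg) 0.1319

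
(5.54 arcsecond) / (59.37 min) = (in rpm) 7.2e-08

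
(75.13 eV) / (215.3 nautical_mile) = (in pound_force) 6.787e-24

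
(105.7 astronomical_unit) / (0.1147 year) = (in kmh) 1.574e+07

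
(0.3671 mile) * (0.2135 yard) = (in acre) 0.0285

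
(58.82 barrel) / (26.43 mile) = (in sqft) 0.002367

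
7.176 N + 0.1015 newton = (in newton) 7.277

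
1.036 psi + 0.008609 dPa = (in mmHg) 53.58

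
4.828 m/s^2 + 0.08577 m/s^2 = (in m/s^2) 4.914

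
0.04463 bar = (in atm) 0.04405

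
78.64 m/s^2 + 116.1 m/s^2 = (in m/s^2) 194.7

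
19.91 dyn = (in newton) 0.0001991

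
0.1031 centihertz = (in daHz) 0.0001031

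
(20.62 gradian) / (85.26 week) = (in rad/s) 6.281e-09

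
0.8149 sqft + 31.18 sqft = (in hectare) 0.0002972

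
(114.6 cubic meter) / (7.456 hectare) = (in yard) 0.001681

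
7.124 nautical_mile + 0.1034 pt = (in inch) 5.194e+05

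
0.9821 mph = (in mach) 0.001289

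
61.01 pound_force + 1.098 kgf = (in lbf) 63.43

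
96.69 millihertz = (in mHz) 96.69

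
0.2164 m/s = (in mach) 0.0006355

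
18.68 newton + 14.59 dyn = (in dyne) 1.868e+06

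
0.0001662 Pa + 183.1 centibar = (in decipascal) 1.831e+06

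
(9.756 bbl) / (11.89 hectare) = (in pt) 0.03698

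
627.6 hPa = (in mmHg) 470.7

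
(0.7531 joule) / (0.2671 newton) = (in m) 2.82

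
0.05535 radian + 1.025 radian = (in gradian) 68.78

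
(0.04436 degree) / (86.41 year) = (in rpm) 2.713e-12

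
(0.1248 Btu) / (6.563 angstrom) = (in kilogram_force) 2.046e+10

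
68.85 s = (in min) 1.147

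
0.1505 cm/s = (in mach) 4.42e-06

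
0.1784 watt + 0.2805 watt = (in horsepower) 0.0006154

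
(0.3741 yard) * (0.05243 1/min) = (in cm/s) 0.02989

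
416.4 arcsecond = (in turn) 0.0003213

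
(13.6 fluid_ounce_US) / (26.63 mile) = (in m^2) 9.385e-09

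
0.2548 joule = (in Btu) 0.0002415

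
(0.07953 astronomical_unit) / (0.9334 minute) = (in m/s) 2.124e+08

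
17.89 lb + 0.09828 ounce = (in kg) 8.118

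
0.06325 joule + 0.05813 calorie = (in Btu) 0.0002905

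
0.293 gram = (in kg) 0.000293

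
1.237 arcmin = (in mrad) 0.3598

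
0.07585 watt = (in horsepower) 0.0001017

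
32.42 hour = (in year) 0.003701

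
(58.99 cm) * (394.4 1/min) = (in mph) 8.674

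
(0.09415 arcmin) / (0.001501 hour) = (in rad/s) 5.068e-06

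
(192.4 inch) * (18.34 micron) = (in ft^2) 0.0009647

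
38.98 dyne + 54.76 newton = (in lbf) 12.31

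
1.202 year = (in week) 62.68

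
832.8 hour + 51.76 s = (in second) 2.998e+06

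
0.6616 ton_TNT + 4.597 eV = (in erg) 2.768e+16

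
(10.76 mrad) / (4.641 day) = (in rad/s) 2.683e-08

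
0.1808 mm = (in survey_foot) 0.0005932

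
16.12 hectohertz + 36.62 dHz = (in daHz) 161.6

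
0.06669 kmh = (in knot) 0.03601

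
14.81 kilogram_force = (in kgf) 14.81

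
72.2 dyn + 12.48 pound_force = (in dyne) 5.551e+06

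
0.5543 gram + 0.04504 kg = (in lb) 0.1005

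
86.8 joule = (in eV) 5.418e+20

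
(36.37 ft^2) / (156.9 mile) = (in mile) 8.315e-09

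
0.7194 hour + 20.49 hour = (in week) 0.1262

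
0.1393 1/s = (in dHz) 1.393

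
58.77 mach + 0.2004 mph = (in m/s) 2.001e+04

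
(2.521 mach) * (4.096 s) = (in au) 2.35e-08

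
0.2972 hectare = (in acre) 0.7344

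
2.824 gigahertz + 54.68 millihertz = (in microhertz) 2.824e+15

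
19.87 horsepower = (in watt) 1.482e+04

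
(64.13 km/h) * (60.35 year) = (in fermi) 3.39e+25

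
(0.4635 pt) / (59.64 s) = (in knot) 5.329e-06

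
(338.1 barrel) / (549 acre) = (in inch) 0.0009525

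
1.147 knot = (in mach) 0.001733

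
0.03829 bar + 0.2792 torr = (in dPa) 3.866e+04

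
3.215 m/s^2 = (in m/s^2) 3.215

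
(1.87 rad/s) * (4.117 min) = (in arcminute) 1.588e+06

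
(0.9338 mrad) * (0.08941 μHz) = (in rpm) 7.973e-10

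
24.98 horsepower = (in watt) 1.863e+04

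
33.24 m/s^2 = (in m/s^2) 33.24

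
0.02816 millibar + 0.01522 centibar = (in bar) 0.0001804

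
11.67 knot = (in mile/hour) 13.43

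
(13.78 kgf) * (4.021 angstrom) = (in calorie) 1.299e-08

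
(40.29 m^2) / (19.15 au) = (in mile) 8.739e-15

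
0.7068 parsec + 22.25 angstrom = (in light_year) 2.305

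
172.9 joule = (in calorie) 41.32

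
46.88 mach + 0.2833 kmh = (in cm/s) 1.596e+06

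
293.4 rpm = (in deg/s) 1760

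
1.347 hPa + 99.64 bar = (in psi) 1445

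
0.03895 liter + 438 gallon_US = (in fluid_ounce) 5.607e+04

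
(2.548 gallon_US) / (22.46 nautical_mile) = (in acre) 5.73e-11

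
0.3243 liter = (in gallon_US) 0.08567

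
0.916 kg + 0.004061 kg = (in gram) 920.1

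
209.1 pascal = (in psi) 0.03033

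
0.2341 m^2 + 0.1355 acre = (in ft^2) 5905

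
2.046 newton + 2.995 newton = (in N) 5.041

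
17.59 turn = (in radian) 110.5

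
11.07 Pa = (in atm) 0.0001093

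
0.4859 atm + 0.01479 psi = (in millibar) 493.4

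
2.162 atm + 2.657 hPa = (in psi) 31.81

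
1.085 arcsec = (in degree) 0.0003014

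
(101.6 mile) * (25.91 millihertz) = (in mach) 12.44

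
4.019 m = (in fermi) 4.019e+15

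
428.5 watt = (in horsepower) 0.5746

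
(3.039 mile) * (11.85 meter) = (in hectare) 5.796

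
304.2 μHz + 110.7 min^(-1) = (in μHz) 1.845e+06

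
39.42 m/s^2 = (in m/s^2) 39.42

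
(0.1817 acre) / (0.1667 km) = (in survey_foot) 14.47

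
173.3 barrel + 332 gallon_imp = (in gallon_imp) 6393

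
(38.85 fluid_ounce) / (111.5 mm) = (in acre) 2.546e-06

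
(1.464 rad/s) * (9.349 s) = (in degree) 784.2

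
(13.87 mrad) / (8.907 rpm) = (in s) 0.01487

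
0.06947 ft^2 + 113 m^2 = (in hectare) 0.0113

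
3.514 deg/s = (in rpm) 0.5857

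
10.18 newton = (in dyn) 1.018e+06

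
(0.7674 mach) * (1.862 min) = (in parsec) 9.461e-13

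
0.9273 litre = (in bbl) 0.005833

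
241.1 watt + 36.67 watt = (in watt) 277.8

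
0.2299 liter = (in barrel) 0.001446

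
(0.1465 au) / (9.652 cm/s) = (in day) 2.628e+06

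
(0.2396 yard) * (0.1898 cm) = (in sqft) 0.004476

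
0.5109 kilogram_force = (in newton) 5.01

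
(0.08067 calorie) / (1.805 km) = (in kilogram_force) 1.907e-05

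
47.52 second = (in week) 7.857e-05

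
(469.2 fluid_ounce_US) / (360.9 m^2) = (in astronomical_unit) 2.57e-16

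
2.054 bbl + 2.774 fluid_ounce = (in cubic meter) 0.3266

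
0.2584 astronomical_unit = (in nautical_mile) 2.087e+07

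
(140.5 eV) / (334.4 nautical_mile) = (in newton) 3.635e-23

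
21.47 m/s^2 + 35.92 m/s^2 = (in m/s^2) 57.39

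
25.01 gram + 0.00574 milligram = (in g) 25.01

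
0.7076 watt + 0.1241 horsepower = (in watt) 93.25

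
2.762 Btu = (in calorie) 696.5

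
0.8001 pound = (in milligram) 3.629e+05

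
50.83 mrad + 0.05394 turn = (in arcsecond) 8.039e+04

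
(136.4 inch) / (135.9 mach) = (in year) 2.374e-12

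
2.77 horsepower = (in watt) 2066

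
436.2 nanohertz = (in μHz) 0.4362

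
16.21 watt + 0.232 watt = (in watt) 16.44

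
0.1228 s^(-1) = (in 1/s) 0.1228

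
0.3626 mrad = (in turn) 5.771e-05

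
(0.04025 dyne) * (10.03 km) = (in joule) 0.004037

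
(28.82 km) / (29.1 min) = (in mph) 36.92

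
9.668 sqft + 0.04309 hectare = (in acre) 0.1067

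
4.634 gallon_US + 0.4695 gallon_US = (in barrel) 0.1215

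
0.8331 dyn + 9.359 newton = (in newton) 9.359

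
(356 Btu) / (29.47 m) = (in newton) 1.275e+04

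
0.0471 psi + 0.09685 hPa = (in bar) 0.003344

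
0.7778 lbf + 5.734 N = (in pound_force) 2.067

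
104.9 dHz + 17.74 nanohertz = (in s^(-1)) 10.49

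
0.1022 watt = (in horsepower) 0.0001371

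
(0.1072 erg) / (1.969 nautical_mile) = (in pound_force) 6.609e-13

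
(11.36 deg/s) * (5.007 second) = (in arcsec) 2.048e+05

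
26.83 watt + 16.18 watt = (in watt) 43.01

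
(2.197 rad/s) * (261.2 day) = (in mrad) 4.958e+10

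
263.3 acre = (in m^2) 1.066e+06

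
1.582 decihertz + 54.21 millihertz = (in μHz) 2.124e+05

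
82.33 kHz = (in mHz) 8.233e+07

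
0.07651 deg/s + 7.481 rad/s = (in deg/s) 428.7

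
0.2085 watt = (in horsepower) 0.0002796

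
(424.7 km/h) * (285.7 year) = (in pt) 3.013e+15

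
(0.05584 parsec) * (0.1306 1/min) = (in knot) 7.29e+12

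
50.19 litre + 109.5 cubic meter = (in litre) 1.096e+05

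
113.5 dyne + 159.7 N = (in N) 159.7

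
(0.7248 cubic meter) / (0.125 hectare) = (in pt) 1.644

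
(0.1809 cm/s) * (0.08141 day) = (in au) 8.506e-11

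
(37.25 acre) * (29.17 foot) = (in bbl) 8.43e+06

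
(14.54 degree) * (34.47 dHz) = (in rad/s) 0.8747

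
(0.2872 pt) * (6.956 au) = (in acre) 2.605e+04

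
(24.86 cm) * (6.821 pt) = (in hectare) 5.982e-08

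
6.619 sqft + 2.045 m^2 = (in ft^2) 28.63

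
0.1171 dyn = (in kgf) 1.194e-07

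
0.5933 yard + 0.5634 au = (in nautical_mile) 4.551e+07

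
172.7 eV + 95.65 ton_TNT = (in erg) 4.002e+18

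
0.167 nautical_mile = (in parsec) 1.002e-14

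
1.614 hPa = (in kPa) 0.1614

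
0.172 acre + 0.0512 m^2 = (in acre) 0.172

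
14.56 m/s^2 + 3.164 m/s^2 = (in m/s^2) 17.72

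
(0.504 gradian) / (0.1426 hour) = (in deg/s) 0.0008836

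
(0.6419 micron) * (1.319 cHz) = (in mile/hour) 1.894e-08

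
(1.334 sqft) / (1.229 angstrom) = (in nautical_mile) 5.445e+05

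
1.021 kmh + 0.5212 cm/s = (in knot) 0.5614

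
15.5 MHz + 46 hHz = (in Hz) 1.55e+07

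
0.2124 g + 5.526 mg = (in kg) 0.0002179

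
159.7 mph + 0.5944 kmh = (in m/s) 71.56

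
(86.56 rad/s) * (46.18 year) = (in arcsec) 2.6e+16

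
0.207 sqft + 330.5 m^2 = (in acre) 0.08167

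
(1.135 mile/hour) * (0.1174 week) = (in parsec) 1.168e-12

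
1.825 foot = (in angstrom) 5.563e+09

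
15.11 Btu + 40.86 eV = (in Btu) 15.11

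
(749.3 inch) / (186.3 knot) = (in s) 0.1986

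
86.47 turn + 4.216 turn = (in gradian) 3.627e+04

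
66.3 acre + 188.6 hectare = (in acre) 532.3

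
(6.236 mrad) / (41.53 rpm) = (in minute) 2.39e-05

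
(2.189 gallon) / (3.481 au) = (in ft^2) 1.713e-13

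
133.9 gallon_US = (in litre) 506.9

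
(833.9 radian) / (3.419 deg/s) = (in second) 1.397e+04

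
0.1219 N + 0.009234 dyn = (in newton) 0.1219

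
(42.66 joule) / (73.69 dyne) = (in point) 1.641e+08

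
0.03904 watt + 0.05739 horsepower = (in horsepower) 0.05744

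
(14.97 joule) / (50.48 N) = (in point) 840.6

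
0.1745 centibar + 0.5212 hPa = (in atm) 0.002237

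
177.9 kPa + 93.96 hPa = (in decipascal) 1.873e+06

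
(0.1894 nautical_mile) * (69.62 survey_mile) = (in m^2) 3.93e+07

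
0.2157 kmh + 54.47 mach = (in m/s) 1.855e+04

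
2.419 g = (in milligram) 2419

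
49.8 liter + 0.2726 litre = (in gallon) 13.23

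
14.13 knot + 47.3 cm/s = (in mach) 0.02274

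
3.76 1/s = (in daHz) 0.376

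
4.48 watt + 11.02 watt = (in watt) 15.5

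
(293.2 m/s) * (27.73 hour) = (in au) 0.0001957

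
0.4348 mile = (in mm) 6.997e+05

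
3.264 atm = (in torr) 2481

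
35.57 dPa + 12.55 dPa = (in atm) 4.749e-05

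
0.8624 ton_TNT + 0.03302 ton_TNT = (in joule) 3.746e+09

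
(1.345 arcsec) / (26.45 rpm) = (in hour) 6.539e-10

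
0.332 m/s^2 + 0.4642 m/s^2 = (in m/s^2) 0.7962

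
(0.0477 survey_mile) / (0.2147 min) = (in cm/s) 595.9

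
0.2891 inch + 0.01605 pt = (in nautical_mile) 3.968e-06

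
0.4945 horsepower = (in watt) 368.7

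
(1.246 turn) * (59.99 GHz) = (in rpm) 4.485e+12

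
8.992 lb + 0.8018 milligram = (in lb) 8.992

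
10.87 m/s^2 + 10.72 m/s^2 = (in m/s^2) 21.59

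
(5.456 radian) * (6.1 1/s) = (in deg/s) 1907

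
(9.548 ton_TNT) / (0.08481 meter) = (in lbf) 1.059e+11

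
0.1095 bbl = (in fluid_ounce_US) 588.7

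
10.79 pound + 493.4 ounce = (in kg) 18.88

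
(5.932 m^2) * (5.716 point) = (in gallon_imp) 2.631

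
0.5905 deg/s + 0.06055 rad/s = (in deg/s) 4.06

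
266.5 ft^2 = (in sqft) 266.5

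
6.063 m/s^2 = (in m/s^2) 6.063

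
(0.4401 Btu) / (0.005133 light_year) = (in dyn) 9.562e-07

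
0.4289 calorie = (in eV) 1.12e+19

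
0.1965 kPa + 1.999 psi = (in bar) 0.1398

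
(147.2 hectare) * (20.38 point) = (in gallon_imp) 2.328e+06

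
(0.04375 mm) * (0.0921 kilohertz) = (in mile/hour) 0.009013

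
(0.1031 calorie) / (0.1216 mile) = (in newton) 0.002204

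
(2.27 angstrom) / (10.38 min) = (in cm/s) 3.645e-11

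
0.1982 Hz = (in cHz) 19.82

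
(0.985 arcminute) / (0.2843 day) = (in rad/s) 1.166e-08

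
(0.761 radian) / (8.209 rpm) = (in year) 2.807e-08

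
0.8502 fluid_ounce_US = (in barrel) 0.0001581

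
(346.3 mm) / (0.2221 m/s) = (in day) 1.805e-05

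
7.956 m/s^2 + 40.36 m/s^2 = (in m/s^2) 48.32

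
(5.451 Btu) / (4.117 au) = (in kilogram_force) 9.522e-10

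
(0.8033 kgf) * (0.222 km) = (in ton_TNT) 4.18e-07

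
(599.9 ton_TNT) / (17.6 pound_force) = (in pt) 9.088e+13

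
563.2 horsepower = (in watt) 4.2e+05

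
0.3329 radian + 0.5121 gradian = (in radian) 0.3409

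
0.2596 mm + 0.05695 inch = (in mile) 1.06e-06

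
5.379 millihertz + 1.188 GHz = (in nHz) 1.188e+18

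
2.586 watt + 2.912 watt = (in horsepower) 0.007373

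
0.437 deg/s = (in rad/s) 0.007627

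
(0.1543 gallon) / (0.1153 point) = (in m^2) 14.36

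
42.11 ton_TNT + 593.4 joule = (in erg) 1.762e+18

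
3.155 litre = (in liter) 3.155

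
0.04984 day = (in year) 0.0001365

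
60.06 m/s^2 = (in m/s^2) 60.06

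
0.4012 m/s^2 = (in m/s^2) 0.4012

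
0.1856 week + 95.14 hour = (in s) 4.548e+05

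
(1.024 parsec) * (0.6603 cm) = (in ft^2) 2.246e+15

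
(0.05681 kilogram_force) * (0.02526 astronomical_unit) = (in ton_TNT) 0.5032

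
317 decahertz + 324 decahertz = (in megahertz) 0.00641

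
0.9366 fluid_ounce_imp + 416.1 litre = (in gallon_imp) 91.54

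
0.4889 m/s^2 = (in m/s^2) 0.4889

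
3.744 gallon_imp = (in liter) 17.02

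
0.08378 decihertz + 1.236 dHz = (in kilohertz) 0.000132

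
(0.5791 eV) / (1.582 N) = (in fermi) 5.865e-05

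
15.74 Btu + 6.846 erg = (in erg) 1.661e+11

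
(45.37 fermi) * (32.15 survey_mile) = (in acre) 5.801e-13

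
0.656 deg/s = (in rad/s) 0.01145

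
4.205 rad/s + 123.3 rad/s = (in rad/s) 127.5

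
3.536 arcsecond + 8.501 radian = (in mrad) 8501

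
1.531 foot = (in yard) 0.5103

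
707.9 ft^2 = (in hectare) 0.006577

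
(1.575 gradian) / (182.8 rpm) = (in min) 2.154e-05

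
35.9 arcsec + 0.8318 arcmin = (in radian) 0.000416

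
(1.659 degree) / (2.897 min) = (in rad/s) 0.0001666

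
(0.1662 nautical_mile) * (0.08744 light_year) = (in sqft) 2.741e+18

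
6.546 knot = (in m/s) 3.368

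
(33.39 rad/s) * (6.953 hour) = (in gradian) 5.321e+07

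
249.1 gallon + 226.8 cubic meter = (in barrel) 1432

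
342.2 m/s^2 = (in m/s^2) 342.2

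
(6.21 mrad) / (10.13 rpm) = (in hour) 1.626e-06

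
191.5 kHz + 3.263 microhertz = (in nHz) 1.915e+14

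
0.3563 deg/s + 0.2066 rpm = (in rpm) 0.266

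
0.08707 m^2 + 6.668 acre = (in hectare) 2.698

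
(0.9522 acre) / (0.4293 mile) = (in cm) 557.7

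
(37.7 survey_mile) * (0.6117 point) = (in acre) 0.003235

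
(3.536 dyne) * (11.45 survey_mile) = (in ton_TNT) 1.557e-10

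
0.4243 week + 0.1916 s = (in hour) 71.28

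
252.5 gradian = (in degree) 227.2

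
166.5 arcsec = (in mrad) 0.8072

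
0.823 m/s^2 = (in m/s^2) 0.823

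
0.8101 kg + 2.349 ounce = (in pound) 1.933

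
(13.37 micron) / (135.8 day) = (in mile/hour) 2.549e-12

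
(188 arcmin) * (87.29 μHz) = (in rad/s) 4.774e-06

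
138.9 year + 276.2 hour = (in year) 138.9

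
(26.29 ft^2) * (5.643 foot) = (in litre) 4201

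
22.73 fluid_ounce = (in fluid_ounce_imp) 23.66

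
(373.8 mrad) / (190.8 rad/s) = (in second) 0.001959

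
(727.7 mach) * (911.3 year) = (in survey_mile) 4.425e+12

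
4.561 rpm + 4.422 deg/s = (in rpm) 5.298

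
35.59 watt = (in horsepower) 0.04773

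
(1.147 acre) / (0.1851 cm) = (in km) 2508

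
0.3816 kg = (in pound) 0.8413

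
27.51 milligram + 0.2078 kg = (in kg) 0.2078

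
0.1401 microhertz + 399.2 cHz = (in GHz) 3.992e-09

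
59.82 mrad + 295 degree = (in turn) 0.829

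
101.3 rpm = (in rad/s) 10.61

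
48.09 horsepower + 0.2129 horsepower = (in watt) 3.602e+04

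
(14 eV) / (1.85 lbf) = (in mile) 1.694e-22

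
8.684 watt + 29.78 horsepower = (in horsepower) 29.79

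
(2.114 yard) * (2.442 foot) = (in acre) 0.0003555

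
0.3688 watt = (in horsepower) 0.0004946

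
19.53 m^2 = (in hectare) 0.001953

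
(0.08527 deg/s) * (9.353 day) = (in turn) 191.4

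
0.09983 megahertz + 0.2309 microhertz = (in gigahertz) 9.983e-05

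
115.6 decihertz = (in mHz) 1.156e+04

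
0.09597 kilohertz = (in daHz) 9.597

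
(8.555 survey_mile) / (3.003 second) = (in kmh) 1.651e+04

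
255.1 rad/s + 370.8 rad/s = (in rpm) 5977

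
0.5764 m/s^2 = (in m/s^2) 0.5764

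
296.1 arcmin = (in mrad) 86.13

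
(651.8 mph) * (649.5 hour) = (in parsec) 2.208e-08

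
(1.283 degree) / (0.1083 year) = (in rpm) 6.261e-08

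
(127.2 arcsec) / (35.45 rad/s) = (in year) 5.516e-13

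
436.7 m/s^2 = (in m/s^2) 436.7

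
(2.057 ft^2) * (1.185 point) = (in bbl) 0.0005025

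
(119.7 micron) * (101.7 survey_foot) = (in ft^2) 0.03994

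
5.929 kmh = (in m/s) 1.647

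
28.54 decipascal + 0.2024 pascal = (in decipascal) 30.56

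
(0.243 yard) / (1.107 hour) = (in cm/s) 0.005576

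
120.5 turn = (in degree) 4.338e+04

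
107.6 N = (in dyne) 1.076e+07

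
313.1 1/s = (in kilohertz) 0.3131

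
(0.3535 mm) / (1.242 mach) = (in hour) 2.322e-10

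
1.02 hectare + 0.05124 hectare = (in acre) 2.647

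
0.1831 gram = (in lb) 0.0004037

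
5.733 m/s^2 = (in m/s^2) 5.733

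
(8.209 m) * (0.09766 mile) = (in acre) 0.3188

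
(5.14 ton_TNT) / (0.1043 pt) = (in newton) 5.845e+14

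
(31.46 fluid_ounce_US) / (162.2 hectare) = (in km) 5.736e-13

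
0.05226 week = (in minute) 526.8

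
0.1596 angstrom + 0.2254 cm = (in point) 6.389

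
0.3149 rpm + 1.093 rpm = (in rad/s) 0.1474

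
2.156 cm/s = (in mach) 6.332e-05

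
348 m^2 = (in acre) 0.08599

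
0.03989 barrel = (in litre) 6.342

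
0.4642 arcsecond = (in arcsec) 0.4642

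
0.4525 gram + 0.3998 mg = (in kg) 0.0004529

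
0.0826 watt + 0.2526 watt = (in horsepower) 0.0004495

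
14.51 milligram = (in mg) 14.51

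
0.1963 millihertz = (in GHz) 1.963e-13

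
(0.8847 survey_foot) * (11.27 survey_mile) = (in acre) 1.209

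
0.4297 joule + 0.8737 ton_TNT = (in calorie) 8.737e+08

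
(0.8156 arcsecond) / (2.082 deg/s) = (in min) 1.814e-06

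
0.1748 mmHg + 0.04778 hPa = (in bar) 0.0002808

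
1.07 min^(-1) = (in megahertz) 1.783e-08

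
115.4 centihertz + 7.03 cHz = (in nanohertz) 1.224e+09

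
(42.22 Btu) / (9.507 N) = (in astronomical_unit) 3.132e-08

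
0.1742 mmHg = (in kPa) 0.02322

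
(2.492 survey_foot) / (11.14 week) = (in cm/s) 1.127e-05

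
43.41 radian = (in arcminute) 1.492e+05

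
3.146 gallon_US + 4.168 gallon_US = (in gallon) 7.314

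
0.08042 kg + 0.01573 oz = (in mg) 8.087e+04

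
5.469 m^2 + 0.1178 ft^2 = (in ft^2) 58.99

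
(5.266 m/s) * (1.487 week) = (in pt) 1.342e+10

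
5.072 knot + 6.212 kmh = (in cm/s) 433.5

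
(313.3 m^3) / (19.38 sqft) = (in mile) 0.1081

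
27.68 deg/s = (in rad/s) 0.4831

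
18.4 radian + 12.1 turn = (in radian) 94.43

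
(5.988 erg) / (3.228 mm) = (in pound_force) 4.17e-05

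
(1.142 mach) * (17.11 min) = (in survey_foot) 1.31e+06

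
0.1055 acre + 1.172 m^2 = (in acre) 0.1058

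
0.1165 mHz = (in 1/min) 0.00699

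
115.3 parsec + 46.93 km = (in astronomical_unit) 2.378e+07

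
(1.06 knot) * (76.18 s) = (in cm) 4154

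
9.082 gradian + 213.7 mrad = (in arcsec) 7.35e+04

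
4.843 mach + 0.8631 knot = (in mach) 4.844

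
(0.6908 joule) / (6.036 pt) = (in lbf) 72.93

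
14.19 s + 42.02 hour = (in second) 1.513e+05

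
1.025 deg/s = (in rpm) 0.1708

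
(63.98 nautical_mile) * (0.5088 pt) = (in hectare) 0.002127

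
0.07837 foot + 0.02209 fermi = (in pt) 67.71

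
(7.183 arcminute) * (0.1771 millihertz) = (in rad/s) 3.7e-07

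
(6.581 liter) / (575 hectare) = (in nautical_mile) 6.18e-13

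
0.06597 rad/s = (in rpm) 0.63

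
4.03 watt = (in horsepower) 0.005404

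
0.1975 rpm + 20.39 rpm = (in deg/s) 123.5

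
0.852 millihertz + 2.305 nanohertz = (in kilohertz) 8.52e-07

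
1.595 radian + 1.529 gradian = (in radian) 1.619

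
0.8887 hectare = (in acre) 2.196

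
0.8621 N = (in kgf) 0.08791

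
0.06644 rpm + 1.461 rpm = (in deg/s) 9.165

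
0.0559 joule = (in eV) 3.489e+17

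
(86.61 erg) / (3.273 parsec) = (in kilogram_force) 8.745e-24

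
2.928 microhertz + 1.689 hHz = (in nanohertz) 1.689e+11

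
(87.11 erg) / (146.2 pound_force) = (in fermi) 1.339e+07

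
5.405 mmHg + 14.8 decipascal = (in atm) 0.007126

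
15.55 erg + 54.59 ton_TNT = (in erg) 2.284e+18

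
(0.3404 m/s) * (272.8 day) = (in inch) 3.159e+08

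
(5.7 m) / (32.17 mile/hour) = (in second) 0.3963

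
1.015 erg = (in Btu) 9.62e-11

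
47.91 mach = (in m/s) 1.631e+04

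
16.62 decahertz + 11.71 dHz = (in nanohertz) 1.674e+11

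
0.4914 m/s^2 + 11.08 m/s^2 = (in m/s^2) 11.57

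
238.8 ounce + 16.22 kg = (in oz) 810.9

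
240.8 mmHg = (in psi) 4.656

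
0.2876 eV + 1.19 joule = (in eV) 7.427e+18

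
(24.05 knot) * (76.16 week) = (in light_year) 6.024e-08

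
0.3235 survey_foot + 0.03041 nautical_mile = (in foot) 185.1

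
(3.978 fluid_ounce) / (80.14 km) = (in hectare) 1.468e-13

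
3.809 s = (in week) 6.298e-06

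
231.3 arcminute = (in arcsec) 1.388e+04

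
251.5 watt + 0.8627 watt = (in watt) 252.4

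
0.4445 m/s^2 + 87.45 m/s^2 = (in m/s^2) 87.89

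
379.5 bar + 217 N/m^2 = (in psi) 5504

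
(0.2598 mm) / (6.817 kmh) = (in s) 0.0001372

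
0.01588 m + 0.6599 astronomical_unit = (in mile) 6.134e+07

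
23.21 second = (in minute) 0.3868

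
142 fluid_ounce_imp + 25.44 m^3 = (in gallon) 6722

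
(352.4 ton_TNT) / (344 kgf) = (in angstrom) 4.371e+18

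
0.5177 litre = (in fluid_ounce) 17.51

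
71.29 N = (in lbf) 16.03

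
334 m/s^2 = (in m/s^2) 334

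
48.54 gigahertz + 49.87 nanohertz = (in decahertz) 4.854e+09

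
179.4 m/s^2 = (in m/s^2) 179.4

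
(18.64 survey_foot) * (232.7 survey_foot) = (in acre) 0.09958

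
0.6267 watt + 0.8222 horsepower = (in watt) 613.7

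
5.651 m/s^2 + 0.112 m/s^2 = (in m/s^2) 5.763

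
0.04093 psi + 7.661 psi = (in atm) 0.5241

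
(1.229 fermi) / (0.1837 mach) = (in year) 6.23e-25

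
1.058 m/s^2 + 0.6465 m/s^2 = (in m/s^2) 1.704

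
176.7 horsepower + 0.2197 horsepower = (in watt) 1.319e+05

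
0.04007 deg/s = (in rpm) 0.006678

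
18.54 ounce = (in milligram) 5.256e+05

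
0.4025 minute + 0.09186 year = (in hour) 804.7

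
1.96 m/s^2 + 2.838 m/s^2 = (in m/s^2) 4.798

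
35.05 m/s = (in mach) 0.1029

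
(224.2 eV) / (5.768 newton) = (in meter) 6.228e-18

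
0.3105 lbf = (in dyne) 1.381e+05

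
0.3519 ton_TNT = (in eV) 9.19e+27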